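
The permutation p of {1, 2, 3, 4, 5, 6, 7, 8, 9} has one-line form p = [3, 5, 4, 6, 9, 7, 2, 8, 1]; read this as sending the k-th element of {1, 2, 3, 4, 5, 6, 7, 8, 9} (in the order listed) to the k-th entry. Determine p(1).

3

1 is element number 1 of the domain, and entry number 1 of the one-line form is 3, so p(1) = 3.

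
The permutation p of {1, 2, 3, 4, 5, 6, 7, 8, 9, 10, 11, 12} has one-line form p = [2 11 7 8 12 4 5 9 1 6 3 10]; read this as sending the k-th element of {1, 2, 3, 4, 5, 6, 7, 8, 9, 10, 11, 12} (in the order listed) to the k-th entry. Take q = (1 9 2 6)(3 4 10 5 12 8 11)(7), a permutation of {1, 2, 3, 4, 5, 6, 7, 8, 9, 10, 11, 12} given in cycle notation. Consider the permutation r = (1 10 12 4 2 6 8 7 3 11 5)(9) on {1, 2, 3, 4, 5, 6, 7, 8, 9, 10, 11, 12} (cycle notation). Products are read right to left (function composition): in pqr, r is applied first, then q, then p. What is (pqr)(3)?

7

Apply the permutations in order: r(3) = 11, then q(11) = 3, then p(3) = 7. So (pqr)(3) = 7.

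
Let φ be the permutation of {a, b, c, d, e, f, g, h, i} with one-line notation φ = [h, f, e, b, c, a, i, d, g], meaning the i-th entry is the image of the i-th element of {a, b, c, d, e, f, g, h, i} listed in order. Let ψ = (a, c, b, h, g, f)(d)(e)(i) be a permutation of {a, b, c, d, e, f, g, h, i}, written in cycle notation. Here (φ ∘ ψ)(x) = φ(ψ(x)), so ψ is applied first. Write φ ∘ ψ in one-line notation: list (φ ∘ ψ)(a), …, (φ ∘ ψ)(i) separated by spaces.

For each element, apply ψ then φ: a → c → e; b → h → d; c → b → f; d → d → b; e → e → c; f → a → h; g → f → a; h → g → i; i → i → g.
Collecting the images, φ ∘ ψ = [e d f b c h a i g].

e d f b c h a i g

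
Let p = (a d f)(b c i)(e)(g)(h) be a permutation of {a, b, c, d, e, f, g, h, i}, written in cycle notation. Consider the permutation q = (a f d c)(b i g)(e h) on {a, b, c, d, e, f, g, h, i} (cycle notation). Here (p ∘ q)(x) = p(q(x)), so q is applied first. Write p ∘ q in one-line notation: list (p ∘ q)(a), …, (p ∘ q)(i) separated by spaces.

Chase each element through q then p: a → f → a; b → i → b; c → a → d; d → c → i; e → h → h; f → d → f; g → b → c; h → e → e; i → g → g.
So p ∘ q in one-line form is a b d i h f c e g.

a b d i h f c e g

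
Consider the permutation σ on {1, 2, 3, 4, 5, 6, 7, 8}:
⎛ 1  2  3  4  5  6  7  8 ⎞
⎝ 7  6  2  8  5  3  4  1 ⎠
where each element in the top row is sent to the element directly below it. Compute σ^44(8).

8

Tracing 8 → 1 → … returns to 8 after 4 steps, so 8 lies in a 4-cycle (1, 7, 4, 8).
Since the cycle has length 4, σ^44 acts on it the same as σ^0 (44 mod 4 = 0).
So σ^44(8) = 8.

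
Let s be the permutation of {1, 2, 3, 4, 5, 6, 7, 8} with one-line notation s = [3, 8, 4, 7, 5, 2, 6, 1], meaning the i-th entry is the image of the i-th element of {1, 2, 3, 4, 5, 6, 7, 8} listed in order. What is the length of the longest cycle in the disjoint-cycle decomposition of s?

7

Decomposing into disjoint cycles gives (1, 3, 4, 7, 6, 2, 8); the longest has length 7.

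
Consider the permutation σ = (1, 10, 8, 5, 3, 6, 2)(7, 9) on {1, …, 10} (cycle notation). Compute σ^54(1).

6

1 lies in the 7-cycle (1, 10, 8, 5, 3, 6, 2).
Powers repeat with period 7 on this cycle, and 54 mod 7 = 5, so σ^54(1) = σ^5(1).
Advancing 5 steps from 1: 1 → 10 → 8 → 5 → 3 → 6.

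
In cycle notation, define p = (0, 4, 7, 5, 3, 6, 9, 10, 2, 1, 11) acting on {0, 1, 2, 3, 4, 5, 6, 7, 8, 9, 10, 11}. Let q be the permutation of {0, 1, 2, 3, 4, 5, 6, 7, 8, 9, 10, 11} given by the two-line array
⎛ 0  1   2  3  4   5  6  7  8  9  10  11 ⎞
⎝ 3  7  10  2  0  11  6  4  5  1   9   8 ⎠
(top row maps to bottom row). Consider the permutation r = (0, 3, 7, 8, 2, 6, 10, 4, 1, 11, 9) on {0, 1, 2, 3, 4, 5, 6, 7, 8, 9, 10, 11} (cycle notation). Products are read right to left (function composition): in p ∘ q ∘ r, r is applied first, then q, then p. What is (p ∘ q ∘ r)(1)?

8

Chase 1: r(1) = 11; q(11) = 8; p(8) = 8. Hence (p ∘ q ∘ r)(1) = 8.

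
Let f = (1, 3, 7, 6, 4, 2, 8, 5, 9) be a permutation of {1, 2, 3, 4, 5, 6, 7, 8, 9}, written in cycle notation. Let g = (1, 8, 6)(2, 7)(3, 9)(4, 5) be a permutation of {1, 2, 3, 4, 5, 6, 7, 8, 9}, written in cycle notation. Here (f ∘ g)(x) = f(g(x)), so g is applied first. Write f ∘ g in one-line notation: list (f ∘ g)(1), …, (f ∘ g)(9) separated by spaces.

5 6 1 9 2 3 8 4 7

For each element, apply g then f: 1 → 8 → 5; 2 → 7 → 6; 3 → 9 → 1; 4 → 5 → 9; 5 → 4 → 2; 6 → 1 → 3; 7 → 2 → 8; 8 → 6 → 4; 9 → 3 → 7.
Collecting the images, f ∘ g = [5 6 1 9 2 3 8 4 7].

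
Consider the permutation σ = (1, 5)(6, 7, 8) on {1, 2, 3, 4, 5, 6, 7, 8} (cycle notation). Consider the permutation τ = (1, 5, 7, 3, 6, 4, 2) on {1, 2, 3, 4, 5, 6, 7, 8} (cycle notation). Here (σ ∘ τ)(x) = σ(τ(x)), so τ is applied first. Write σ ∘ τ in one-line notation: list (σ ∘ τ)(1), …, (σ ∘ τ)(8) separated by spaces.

1 5 7 2 8 4 3 6

(σ ∘ τ)(x) = σ(τ(x)). Computing each image: σ(τ(1)) = σ(5) = 1, σ(τ(2)) = σ(1) = 5, σ(τ(3)) = σ(6) = 7, σ(τ(4)) = σ(2) = 2, σ(τ(5)) = σ(7) = 8, σ(τ(6)) = σ(4) = 4, σ(τ(7)) = σ(3) = 3, σ(τ(8)) = σ(8) = 6.
Hence σ ∘ τ = [1 5 7 2 8 4 3 6].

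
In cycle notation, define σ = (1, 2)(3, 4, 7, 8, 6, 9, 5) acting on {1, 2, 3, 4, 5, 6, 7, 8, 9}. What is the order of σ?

14

The cycle type of σ is (7, 2).
The order is lcm(7, 2) = 14.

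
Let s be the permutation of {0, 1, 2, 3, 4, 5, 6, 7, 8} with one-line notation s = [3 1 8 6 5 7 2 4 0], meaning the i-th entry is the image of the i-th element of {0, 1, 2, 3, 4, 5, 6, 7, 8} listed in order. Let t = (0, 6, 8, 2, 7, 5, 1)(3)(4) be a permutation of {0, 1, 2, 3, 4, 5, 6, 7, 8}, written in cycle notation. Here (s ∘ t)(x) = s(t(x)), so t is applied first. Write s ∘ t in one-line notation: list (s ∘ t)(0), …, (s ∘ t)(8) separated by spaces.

For each element, apply t then s: 0 → 6 → 2; 1 → 0 → 3; 2 → 7 → 4; 3 → 3 → 6; 4 → 4 → 5; 5 → 1 → 1; 6 → 8 → 0; 7 → 5 → 7; 8 → 2 → 8.
Collecting the images, s ∘ t = [2 3 4 6 5 1 0 7 8].

2 3 4 6 5 1 0 7 8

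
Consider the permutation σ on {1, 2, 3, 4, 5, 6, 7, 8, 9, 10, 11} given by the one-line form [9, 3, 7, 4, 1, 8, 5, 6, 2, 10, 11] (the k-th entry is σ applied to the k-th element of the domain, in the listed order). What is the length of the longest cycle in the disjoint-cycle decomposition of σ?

6

Decomposing into disjoint cycles gives (1 9 2 3 7 5)(6 8); the longest has length 6.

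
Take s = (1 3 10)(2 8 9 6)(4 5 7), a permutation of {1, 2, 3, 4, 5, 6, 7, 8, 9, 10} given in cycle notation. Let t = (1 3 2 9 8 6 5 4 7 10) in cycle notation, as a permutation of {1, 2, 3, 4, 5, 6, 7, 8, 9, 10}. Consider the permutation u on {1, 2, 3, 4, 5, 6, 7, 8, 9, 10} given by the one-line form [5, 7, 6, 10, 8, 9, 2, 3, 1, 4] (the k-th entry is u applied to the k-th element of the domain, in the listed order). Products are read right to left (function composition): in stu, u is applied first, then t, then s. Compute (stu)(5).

2

(stu)(5) = s(t(u(5))). u(5) = 8, then t(8) = 6, then s(6) = 2, so the result is 2.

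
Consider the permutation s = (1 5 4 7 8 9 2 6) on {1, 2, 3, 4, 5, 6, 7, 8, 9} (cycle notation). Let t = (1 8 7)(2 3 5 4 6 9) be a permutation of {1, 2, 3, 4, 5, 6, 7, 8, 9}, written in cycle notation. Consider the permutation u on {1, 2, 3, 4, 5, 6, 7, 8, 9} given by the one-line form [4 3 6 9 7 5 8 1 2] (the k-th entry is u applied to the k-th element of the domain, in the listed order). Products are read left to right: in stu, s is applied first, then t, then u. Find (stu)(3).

Apply the permutations in order: s(3) = 3, then t(3) = 5, then u(5) = 7. So (stu)(3) = 7.

7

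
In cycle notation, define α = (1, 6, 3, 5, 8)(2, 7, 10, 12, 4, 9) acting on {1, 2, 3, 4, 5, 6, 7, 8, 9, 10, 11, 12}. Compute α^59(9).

4

9 lies in the 6-cycle (2, 7, 10, 12, 4, 9).
Powers repeat with period 6 on this cycle, and 59 mod 6 = 5, so α^59(9) = α^5(9).
Advancing 5 steps from 9: 9 → 2 → 7 → 10 → 12 → 4.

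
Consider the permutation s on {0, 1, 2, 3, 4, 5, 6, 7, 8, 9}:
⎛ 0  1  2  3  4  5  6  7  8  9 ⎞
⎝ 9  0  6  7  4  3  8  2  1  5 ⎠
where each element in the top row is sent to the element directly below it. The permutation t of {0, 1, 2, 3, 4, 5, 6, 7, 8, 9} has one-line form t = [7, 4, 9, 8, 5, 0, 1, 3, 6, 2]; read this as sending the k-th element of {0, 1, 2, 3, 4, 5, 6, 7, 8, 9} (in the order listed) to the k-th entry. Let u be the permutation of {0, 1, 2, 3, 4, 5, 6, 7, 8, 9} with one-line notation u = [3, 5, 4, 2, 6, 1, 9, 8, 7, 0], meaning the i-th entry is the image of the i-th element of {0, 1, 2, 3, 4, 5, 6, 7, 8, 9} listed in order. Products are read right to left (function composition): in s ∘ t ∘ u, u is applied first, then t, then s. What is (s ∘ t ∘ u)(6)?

6

(s ∘ t ∘ u)(6) = s(t(u(6))). u(6) = 9, then t(9) = 2, then s(2) = 6, so the result is 6.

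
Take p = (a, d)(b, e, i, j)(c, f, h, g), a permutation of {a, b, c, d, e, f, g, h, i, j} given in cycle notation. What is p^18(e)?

e lies in the 4-cycle (b, e, i, j).
On a 4-cycle, p^4 is the identity, so p^18 = p^2 there (18 ≡ 2 mod 4).
Advancing 2 steps from e: e → i → j.

j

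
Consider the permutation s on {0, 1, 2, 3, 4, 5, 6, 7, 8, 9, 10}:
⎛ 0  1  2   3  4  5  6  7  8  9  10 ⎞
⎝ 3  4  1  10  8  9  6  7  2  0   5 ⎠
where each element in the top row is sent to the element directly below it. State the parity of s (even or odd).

In disjoint-cycle form the cycle lengths are 5, 4, 1, 1.
A cycle of length ℓ contributes ℓ−1 transpositions, so s is a product of 4 + 3 = 7 transpositions — odd.

odd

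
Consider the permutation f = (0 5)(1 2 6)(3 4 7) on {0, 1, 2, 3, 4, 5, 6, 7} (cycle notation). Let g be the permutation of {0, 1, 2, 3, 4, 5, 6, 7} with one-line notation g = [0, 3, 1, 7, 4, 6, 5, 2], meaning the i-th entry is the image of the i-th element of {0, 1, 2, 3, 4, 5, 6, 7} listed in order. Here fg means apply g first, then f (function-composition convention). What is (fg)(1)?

4

(fg)(1) = f(g(1)). g(1) = 3, then f(3) = 4. So (fg)(1) = 4.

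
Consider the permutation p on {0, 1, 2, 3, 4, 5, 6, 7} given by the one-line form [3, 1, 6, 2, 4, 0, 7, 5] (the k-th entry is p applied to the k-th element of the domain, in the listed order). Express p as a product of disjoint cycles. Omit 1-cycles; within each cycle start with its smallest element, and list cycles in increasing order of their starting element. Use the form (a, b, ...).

Start at 0 and follow images: 0 → 3 → 2 → 6 → 7 → 5 → 0, giving the cycle (0, 3, 2, 6, 7, 5).
Repeating from the next unused element and collecting all non-trivial cycles gives (0, 3, 2, 6, 7, 5).

(0, 3, 2, 6, 7, 5)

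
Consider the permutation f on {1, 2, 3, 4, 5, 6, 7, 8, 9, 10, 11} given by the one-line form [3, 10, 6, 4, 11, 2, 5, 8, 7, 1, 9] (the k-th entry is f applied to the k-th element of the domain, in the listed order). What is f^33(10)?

6

Tracing 10 → 1 → … returns to 10 after 5 steps, so 10 lies in a 5-cycle (1, 3, 6, 2, 10).
Since the cycle has length 5, f^33 acts on it the same as f^3 (33 mod 5 = 3).
Advancing 3 steps from 10: 10 → 1 → 3 → 6.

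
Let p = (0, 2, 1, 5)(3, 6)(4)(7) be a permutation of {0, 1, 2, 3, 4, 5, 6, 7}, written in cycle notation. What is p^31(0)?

5

0 lies in the 4-cycle (0, 2, 1, 5).
On a 4-cycle, p^4 is the identity, so p^31 = p^3 there (31 ≡ 3 mod 4).
Stepping 3 places around the cycle: 0 → 2 → 1 → 5.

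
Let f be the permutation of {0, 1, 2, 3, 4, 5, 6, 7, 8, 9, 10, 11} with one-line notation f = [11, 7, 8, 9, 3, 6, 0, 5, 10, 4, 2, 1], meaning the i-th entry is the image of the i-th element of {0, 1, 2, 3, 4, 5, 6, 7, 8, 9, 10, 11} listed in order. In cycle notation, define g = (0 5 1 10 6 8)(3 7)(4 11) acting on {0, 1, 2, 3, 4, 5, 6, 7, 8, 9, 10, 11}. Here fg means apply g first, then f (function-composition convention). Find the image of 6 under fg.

10

First apply g: g(6) = 8, then f(8) = 10. Thus (fg)(6) = 10.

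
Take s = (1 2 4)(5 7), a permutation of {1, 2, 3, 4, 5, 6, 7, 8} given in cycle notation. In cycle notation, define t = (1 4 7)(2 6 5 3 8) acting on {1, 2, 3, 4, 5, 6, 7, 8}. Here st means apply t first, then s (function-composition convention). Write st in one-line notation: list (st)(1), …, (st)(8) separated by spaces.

(st)(x) = s(t(x)). Computing each image: s(t(1)) = s(4) = 1, s(t(2)) = s(6) = 6, s(t(3)) = s(8) = 8, s(t(4)) = s(7) = 5, s(t(5)) = s(3) = 3, s(t(6)) = s(5) = 7, s(t(7)) = s(1) = 2, s(t(8)) = s(2) = 4.
Hence st = [1 6 8 5 3 7 2 4].

1 6 8 5 3 7 2 4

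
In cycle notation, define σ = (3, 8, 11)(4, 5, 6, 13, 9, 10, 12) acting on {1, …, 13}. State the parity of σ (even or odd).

The cycle lengths are 7, 3, 1, 1, 1.
A cycle is odd iff its length is even; σ has 0 even-length cycles, so sgn(σ) = (−1)^0 and σ is even.

even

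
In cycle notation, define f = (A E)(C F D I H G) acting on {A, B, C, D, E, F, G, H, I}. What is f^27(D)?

G

D lies in the 6-cycle (C F D I H G).
Since the cycle has length 6, f^27 acts on it the same as f^3 (27 mod 6 = 3).
Stepping 3 places around the cycle: D → I → H → G.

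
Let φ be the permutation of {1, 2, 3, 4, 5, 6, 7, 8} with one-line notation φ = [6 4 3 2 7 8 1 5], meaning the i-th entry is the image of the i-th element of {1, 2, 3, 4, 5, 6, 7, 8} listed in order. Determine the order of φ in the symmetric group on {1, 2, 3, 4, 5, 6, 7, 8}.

Writing φ as disjoint cycles, the cycle lengths are 5, 2, 1.
Since disjoint cycles commute, ord(φ) = lcm(5, 2) = 10.

10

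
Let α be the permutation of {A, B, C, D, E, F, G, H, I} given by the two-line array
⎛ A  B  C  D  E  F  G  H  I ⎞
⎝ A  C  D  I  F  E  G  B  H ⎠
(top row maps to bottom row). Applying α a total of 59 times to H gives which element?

I

Tracing H → B → … returns to H after 5 steps, so H lies in a 5-cycle (B C D I H).
On a 5-cycle, α^5 is the identity, so α^59 = α^4 there (59 ≡ 4 mod 5).
Advancing 4 steps from H: H → B → C → D → I.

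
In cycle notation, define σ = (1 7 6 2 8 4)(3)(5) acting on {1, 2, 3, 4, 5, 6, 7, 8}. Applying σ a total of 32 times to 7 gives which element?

7 lies in the 6-cycle (1 7 6 2 8 4).
Powers repeat with period 6 on this cycle, and 32 mod 6 = 2, so σ^32(7) = σ^2(7).
Advancing 2 steps from 7: 7 → 6 → 2.

2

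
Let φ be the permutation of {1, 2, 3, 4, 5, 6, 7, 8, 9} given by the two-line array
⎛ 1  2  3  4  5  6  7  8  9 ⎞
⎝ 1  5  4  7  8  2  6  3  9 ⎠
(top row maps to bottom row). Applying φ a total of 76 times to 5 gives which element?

Tracing 5 → 8 → … returns to 5 after 7 steps, so 5 lies in a 7-cycle (2, 5, 8, 3, 4, 7, 6).
Powers repeat with period 7 on this cycle, and 76 mod 7 = 6, so φ^76(5) = φ^6(5).
Advancing 6 steps from 5: 5 → 8 → 3 → 4 → 7 → 6 → 2.

2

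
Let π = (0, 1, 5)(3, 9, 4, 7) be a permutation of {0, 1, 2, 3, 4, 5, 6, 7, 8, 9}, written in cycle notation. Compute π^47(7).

7 lies in the 4-cycle (3, 9, 4, 7).
On a 4-cycle, π^4 is the identity, so π^47 = π^3 there (47 ≡ 3 mod 4).
Stepping 3 places around the cycle: 7 → 3 → 9 → 4.

4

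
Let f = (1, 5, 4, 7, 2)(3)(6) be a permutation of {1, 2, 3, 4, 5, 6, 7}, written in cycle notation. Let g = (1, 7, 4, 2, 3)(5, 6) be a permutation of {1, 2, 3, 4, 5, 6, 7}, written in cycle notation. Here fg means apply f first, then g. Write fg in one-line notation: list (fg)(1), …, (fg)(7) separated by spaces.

(fg)(x) = g(f(x)). Computing each image: g(f(1)) = g(5) = 6, g(f(2)) = g(1) = 7, g(f(3)) = g(3) = 1, g(f(4)) = g(7) = 4, g(f(5)) = g(4) = 2, g(f(6)) = g(6) = 5, g(f(7)) = g(2) = 3.
Hence fg = [6 7 1 4 2 5 3].

6 7 1 4 2 5 3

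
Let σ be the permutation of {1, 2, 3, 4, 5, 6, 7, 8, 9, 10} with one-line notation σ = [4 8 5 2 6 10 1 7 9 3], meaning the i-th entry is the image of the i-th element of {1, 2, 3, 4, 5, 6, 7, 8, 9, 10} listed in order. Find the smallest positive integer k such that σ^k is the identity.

20

Writing σ as disjoint cycles, the cycle lengths are 5, 4, 1.
The order is lcm(5, 4) = 20.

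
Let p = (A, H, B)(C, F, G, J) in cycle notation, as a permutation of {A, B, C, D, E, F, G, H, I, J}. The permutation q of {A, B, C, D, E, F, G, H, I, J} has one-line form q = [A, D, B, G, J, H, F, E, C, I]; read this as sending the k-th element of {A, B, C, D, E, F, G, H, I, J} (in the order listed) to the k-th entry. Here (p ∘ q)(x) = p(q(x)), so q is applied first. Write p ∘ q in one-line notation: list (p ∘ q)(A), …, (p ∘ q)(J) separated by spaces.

(p ∘ q)(x) = p(q(x)). Computing each image: p(q(A)) = p(A) = H, p(q(B)) = p(D) = D, p(q(C)) = p(B) = A, p(q(D)) = p(G) = J, p(q(E)) = p(J) = C, p(q(F)) = p(H) = B, p(q(G)) = p(F) = G, p(q(H)) = p(E) = E, p(q(I)) = p(C) = F, p(q(J)) = p(I) = I.
Hence p ∘ q = [H D A J C B G E F I].

H D A J C B G E F I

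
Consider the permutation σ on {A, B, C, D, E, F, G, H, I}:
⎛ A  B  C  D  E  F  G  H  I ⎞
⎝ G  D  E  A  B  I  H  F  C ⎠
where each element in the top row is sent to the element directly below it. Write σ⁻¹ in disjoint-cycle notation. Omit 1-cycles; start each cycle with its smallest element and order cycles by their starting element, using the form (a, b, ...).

The cycle decomposition of σ is (A, G, H, F, I, C, E, B, D).
Reversing each cycle (and rotating so the smallest element leads) gives σ⁻¹ = (A, D, B, E, C, I, F, H, G).

(A, D, B, E, C, I, F, H, G)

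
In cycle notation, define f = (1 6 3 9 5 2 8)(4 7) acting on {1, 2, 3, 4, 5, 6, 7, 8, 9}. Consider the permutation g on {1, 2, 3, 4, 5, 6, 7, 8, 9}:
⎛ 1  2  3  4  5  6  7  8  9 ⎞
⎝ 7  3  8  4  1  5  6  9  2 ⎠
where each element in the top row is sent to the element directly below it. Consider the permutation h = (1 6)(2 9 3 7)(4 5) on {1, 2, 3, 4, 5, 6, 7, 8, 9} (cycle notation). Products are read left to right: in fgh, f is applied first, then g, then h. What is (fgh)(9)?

Apply the permutations in order: f(9) = 5, then g(5) = 1, then h(1) = 6. So (fgh)(9) = 6.

6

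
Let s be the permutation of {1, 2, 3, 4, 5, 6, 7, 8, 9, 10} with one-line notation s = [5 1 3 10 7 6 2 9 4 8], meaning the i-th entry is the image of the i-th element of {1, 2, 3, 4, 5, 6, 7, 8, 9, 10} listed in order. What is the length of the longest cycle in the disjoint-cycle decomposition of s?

4

Decomposing into disjoint cycles gives (1, 5, 7, 2)(4, 10, 8, 9); the longest has length 4.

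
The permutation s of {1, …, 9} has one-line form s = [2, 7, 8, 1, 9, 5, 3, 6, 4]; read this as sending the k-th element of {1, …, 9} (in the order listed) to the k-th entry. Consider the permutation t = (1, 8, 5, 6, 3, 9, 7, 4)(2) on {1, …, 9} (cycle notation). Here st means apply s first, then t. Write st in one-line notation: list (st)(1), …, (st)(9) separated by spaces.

2 4 5 8 7 6 9 3 1

(st)(x) = t(s(x)). Computing each image: t(s(1)) = t(2) = 2, t(s(2)) = t(7) = 4, t(s(3)) = t(8) = 5, t(s(4)) = t(1) = 8, t(s(5)) = t(9) = 7, t(s(6)) = t(5) = 6, t(s(7)) = t(3) = 9, t(s(8)) = t(6) = 3, t(s(9)) = t(4) = 1.
Hence st = [2 4 5 8 7 6 9 3 1].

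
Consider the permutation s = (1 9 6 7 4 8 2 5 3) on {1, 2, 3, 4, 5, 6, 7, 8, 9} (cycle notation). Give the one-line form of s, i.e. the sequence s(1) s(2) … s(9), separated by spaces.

9 5 1 8 3 7 4 2 6

Each element maps to the next entry in its cycle (wrapping to the front): 1↦9, 2↦5, 3↦1, 4↦8, 5↦3, 6↦7, 7↦4, 8↦2, 9↦6.
So the one-line form is 9 5 1 8 3 7 4 2 6.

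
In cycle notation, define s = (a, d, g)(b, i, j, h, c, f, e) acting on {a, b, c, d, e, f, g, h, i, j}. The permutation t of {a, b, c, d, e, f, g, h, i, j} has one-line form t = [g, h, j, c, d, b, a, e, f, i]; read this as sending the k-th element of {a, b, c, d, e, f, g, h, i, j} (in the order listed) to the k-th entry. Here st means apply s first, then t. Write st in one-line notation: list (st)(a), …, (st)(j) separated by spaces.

c f b a h d g j i e

Chase each element through s then t: a → d → c; b → i → f; c → f → b; d → g → a; e → b → h; f → e → d; g → a → g; h → c → j; i → j → i; j → h → e.
So st in one-line form is c f b a h d g j i e.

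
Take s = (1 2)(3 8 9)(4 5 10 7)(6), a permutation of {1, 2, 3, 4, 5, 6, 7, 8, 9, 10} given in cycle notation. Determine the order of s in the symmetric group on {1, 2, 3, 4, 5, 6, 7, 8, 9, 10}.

The disjoint cycles have lengths 4, 3, 2, 1.
The order of s is the least common multiple of its cycle lengths: lcm(4, 3, 2) = 12.

12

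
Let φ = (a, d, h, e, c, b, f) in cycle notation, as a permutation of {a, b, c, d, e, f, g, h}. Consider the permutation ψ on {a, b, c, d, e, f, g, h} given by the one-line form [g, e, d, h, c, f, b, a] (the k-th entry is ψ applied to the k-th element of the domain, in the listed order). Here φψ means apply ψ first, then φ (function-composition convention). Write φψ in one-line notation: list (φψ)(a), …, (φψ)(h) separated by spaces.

g c h e b a f d

For each element, apply ψ then φ: a → g → g; b → e → c; c → d → h; d → h → e; e → c → b; f → f → a; g → b → f; h → a → d.
Collecting the images, φψ = [g c h e b a f d].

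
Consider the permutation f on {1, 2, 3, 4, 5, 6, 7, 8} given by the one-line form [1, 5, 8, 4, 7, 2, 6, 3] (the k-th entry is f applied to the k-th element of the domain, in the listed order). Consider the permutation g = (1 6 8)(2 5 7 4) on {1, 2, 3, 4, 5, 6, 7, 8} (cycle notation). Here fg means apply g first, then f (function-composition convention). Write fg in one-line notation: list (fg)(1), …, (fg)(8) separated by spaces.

(fg)(x) = f(g(x)). Computing each image: f(g(1)) = f(6) = 2, f(g(2)) = f(5) = 7, f(g(3)) = f(3) = 8, f(g(4)) = f(2) = 5, f(g(5)) = f(7) = 6, f(g(6)) = f(8) = 3, f(g(7)) = f(4) = 4, f(g(8)) = f(1) = 1.
Hence fg = [2 7 8 5 6 3 4 1].

2 7 8 5 6 3 4 1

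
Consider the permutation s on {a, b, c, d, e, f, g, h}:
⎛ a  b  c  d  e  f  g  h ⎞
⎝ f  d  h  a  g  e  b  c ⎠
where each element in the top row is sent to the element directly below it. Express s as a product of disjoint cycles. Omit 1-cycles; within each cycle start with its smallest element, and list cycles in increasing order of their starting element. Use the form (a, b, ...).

(a, f, e, g, b, d)(c, h)

Iterating s from a gives a → f → e → g → b → d → a; that is the 6-cycle (a, f, e, g, b, d).
Repeating from the next unused element and collecting all non-trivial cycles gives (a, f, e, g, b, d)(c, h).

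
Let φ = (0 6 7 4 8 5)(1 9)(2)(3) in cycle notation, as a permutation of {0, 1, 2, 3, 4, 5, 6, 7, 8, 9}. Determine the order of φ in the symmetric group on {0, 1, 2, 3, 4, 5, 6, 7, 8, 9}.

The cycle type of φ is (6, 2, 1, 1).
The order of φ is the least common multiple of its cycle lengths: lcm(6, 2) = 6.

6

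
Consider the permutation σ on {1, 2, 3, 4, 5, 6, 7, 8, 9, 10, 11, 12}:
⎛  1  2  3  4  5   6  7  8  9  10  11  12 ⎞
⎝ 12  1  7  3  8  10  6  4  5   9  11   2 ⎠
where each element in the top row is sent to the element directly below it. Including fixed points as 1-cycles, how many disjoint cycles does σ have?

The cycle decomposition is (1 12 2)(3 7 6 10 9 5 8 4)(11), which has 3 cycles (counting 1-cycles).

3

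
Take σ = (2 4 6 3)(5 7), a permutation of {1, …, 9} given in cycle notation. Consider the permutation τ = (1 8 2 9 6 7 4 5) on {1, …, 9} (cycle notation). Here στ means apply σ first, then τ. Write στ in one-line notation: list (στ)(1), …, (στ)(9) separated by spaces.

For each element, apply σ then τ: 1 → 1 → 8; 2 → 4 → 5; 3 → 2 → 9; 4 → 6 → 7; 5 → 7 → 4; 6 → 3 → 3; 7 → 5 → 1; 8 → 8 → 2; 9 → 9 → 6.
So στ in one-line form is 8 5 9 7 4 3 1 2 6.

8 5 9 7 4 3 1 2 6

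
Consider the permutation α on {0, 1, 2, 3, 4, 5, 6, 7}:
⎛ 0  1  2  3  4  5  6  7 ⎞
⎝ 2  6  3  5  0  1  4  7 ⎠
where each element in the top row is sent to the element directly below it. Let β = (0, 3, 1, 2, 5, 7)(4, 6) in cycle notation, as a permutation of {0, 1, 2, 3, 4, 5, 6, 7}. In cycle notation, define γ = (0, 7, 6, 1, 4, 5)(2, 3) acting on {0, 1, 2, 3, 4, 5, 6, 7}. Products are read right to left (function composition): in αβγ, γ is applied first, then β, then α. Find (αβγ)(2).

Chase 2: γ(2) = 3; β(3) = 1; α(1) = 6. Hence (αβγ)(2) = 6.

6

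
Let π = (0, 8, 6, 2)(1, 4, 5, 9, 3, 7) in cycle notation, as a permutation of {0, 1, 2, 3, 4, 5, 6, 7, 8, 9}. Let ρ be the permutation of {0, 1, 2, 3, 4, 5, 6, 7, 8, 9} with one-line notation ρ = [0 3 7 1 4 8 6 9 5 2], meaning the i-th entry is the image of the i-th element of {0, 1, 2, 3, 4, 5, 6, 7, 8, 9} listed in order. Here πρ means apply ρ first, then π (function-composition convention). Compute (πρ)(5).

6

(πρ)(5) = π(ρ(5)). ρ(5) = 8, then π(8) = 6. So (πρ)(5) = 6.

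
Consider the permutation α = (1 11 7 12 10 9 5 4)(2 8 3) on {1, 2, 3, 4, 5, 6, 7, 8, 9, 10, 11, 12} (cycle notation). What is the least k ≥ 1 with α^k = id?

24

The cycle type of α is (8, 3, 1).
The order of α is the least common multiple of its cycle lengths: lcm(8, 3) = 24.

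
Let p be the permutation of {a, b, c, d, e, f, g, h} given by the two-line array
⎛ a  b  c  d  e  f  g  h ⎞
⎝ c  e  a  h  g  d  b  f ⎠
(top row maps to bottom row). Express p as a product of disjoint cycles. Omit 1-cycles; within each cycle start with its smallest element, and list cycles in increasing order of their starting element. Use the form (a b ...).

(a c)(b e g)(d h f)

Start at a and follow images: a → c → a, giving the cycle (a c).
Continuing from each remaining unvisited element yields (a c)(b e g)(d h f).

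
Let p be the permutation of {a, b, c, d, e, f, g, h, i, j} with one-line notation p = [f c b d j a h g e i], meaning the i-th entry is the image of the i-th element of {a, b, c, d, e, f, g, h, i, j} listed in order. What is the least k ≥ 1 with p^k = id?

6

Writing p as disjoint cycles, the cycle lengths are 3, 2, 2, 2, 1.
Since disjoint cycles commute, ord(p) = lcm(3, 2, 2, 2) = 6.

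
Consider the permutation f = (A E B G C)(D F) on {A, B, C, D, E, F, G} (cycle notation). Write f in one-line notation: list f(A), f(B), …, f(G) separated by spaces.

Reading each image from the cycles: A↦E, B↦G, C↦A, D↦F, E↦B, F↦D, G↦C.
So the one-line form is E G A F B D C.

E G A F B D C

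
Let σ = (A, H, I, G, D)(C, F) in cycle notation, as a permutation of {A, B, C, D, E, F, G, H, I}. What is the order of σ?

10

The cycle type of σ is (5, 2, 1, 1).
The order of σ is the least common multiple of its cycle lengths: lcm(5, 2) = 10.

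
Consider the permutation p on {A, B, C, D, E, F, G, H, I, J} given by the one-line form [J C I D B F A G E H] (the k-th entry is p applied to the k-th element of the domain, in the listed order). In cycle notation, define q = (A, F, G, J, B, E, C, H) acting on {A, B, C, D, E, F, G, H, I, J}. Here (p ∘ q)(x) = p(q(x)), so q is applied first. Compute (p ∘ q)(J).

C

q(J) = B, then p(B) = C; composing gives (p ∘ q)(J) = C.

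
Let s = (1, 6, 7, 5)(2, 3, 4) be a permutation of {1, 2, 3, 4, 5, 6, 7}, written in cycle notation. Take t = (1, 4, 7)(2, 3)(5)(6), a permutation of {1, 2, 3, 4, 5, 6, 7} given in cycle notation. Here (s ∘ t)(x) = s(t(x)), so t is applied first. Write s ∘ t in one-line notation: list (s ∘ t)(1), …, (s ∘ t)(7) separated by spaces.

(s ∘ t)(x) = s(t(x)). Computing each image: s(t(1)) = s(4) = 2, s(t(2)) = s(3) = 4, s(t(3)) = s(2) = 3, s(t(4)) = s(7) = 5, s(t(5)) = s(5) = 1, s(t(6)) = s(6) = 7, s(t(7)) = s(1) = 6.
Hence s ∘ t = [2 4 3 5 1 7 6].

2 4 3 5 1 7 6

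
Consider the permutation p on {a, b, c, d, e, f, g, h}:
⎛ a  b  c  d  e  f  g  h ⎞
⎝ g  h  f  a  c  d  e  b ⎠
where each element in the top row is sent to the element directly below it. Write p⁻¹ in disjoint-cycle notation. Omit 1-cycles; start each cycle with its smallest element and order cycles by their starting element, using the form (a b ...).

(a d f c e g)(b h)

The cycle decomposition of p is (a g e c f d)(b h).
The inverse reverses every cycle; in canonical form, p⁻¹ = (a d f c e g)(b h).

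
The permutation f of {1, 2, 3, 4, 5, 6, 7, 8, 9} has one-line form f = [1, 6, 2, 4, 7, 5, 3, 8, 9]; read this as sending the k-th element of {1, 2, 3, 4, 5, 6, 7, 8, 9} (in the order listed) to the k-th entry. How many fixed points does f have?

4

The fixed points (elements with f(x) = x) are {1, 4, 8, 9}, so there are 4.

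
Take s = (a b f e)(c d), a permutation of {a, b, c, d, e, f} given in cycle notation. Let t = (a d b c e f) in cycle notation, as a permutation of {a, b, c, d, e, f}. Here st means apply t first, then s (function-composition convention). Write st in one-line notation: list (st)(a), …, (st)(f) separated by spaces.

c d a f e b

(st)(x) = s(t(x)). Computing each image: s(t(a)) = s(d) = c, s(t(b)) = s(c) = d, s(t(c)) = s(e) = a, s(t(d)) = s(b) = f, s(t(e)) = s(f) = e, s(t(f)) = s(a) = b.
Hence st = [c d a f e b].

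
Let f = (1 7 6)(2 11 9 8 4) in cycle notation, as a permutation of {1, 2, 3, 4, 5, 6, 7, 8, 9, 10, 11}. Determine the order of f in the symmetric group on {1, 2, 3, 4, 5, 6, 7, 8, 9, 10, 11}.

15

The cycle type of f is (5, 3, 1, 1, 1).
The order is lcm(5, 3) = 15.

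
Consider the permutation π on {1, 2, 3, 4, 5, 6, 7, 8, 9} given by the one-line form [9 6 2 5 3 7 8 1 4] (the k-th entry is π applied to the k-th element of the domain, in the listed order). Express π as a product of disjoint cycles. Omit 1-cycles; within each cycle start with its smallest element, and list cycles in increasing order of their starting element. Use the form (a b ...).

From 1: 1 → 9 → 4 → 5 → 3 → 2 → 6 → 7 → 8 → 1, closing the cycle (1 9 4 5 3 2 6 7 8).
Continuing from each remaining unvisited element yields (1 9 4 5 3 2 6 7 8).

(1 9 4 5 3 2 6 7 8)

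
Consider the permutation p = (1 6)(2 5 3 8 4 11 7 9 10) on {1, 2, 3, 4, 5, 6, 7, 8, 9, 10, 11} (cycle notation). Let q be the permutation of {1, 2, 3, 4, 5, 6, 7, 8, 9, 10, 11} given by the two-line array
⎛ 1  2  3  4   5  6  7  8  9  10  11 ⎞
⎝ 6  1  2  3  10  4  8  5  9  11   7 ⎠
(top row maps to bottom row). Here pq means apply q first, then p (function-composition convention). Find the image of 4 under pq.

8

(pq)(4) = p(q(4)). q(4) = 3, then p(3) = 8. So (pq)(4) = 8.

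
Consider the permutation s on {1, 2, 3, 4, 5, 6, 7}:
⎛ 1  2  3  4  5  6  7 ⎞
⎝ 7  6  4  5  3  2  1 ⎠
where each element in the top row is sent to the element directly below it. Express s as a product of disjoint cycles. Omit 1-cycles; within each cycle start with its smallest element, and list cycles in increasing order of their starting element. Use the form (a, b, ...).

(1, 7)(2, 6)(3, 4, 5)

From 1: 1 → 7 → 1, closing the cycle (1, 7).
Repeating from the next unused element and collecting all non-trivial cycles gives (1, 7)(2, 6)(3, 4, 5).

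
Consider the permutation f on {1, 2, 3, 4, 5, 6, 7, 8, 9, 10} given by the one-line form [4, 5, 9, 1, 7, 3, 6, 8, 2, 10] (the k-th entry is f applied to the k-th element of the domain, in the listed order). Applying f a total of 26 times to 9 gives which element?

5

Tracing 9 → 2 → … returns to 9 after 6 steps, so 9 lies in a 6-cycle (2, 5, 7, 6, 3, 9).
On a 6-cycle, f^6 is the identity, so f^26 = f^2 there (26 ≡ 2 mod 6).
Stepping 2 places around the cycle: 9 → 2 → 5.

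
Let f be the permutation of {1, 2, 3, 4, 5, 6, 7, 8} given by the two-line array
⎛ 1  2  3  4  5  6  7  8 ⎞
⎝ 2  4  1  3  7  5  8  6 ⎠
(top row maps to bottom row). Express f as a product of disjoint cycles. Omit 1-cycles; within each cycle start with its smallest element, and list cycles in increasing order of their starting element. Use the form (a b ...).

(1 2 4 3)(5 7 8 6)

Start at 1 and follow images: 1 → 2 → 4 → 3 → 1, giving the cycle (1 2 4 3).
Repeating from the next unused element and collecting all non-trivial cycles gives (1 2 4 3)(5 7 8 6).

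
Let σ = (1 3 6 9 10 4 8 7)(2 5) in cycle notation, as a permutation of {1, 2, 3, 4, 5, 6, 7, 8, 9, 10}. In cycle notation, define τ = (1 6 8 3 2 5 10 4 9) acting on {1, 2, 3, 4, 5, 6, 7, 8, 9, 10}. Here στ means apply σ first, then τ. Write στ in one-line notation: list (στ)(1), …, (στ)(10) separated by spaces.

2 10 8 3 5 1 6 7 4 9

Chase each element through σ then τ: 1 → 3 → 2; 2 → 5 → 10; 3 → 6 → 8; 4 → 8 → 3; 5 → 2 → 5; 6 → 9 → 1; 7 → 1 → 6; 8 → 7 → 7; 9 → 10 → 4; 10 → 4 → 9.
So στ in one-line form is 2 10 8 3 5 1 6 7 4 9.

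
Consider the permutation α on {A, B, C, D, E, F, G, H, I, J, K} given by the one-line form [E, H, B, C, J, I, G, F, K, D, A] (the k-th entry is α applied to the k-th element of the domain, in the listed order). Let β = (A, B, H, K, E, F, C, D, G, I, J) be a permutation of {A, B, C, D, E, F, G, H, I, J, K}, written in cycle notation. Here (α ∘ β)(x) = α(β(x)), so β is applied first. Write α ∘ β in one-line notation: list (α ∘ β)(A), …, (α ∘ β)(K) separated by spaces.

H F C G I B K A D E J

For each element, apply β then α: A → B → H; B → H → F; C → D → C; D → G → G; E → F → I; F → C → B; G → I → K; H → K → A; I → J → D; J → A → E; K → E → J.
So α ∘ β in one-line form is H F C G I B K A D E J.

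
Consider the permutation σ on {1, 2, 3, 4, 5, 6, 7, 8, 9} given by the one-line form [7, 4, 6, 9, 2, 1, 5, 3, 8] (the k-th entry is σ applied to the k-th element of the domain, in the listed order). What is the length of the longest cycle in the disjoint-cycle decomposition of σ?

Decomposing into disjoint cycles gives (1, 7, 5, 2, 4, 9, 8, 3, 6); the longest has length 9.

9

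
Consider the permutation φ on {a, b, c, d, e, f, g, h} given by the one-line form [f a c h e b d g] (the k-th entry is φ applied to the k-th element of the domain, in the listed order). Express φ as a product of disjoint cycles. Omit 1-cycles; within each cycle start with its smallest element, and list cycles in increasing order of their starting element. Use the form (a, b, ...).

(a, f, b)(d, h, g)

Iterating φ from a gives a → f → b → a; that is the 3-cycle (a, f, b).
Continuing from each remaining unvisited element yields (a, f, b)(d, h, g).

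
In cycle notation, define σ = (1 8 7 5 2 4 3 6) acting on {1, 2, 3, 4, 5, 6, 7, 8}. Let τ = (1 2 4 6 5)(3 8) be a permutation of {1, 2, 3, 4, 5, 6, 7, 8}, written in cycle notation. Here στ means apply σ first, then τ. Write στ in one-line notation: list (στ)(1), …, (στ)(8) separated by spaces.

3 6 5 8 4 2 1 7

Chase each element through σ then τ: 1 → 8 → 3; 2 → 4 → 6; 3 → 6 → 5; 4 → 3 → 8; 5 → 2 → 4; 6 → 1 → 2; 7 → 5 → 1; 8 → 7 → 7.
Collecting the images, στ = [3 6 5 8 4 2 1 7].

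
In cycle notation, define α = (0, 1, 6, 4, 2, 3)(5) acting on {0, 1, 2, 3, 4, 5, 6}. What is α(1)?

6

1 appears in (0, 1, 6, 4, 2, 3); the next entry (wrapping around) is 6.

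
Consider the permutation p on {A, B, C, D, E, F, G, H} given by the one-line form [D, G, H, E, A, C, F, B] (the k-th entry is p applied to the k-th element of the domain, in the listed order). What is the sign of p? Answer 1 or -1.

In disjoint-cycle form the cycle lengths are 5, 3.
A cycle is odd iff its length is even; p has 0 even-length cycles, so sgn(p) = (−1)^0 and p is even.

1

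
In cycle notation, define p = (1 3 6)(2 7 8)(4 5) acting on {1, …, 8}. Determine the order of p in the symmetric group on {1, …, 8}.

The cycle type of p is (3, 3, 2).
Since disjoint cycles commute, ord(p) = lcm(3, 3, 2) = 6.

6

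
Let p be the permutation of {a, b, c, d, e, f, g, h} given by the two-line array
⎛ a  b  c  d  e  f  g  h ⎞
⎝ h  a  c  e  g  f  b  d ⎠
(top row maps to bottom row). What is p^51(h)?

Tracing h → d → … returns to h after 6 steps, so h lies in a 6-cycle (a h d e g b).
Since the cycle has length 6, p^51 acts on it the same as p^3 (51 mod 6 = 3).
Stepping 3 places around the cycle: h → d → e → g.

g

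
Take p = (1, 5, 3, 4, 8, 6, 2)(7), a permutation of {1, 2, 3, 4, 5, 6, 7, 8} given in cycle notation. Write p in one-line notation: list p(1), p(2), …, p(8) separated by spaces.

5 1 4 8 3 2 7 6

Reading each image from the cycles: 1↦5, 2↦1, 3↦4, 4↦8, 5↦3, 6↦2, 7↦7, 8↦6.
So the one-line form is 5 1 4 8 3 2 7 6.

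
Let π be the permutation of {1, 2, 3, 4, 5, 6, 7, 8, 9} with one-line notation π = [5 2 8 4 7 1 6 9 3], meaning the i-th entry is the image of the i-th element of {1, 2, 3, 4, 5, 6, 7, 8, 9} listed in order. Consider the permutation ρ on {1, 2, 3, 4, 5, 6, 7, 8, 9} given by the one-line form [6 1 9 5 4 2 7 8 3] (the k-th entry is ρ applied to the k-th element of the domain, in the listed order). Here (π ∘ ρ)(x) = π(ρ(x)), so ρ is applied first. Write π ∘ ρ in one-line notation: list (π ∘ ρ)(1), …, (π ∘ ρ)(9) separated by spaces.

1 5 3 7 4 2 6 9 8

For each element, apply ρ then π: 1 → 6 → 1; 2 → 1 → 5; 3 → 9 → 3; 4 → 5 → 7; 5 → 4 → 4; 6 → 2 → 2; 7 → 7 → 6; 8 → 8 → 9; 9 → 3 → 8.
So π ∘ ρ in one-line form is 1 5 3 7 4 2 6 9 8.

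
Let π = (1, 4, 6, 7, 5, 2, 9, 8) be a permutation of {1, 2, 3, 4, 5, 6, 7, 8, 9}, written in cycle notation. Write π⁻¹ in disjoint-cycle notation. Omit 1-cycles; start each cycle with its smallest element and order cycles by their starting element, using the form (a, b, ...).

(1, 8, 9, 2, 5, 7, 6, 4)

The inverse reverses each cycle.
Reversing each cycle of π and rotating so the smallest element leads gives (1, 8, 9, 2, 5, 7, 6, 4).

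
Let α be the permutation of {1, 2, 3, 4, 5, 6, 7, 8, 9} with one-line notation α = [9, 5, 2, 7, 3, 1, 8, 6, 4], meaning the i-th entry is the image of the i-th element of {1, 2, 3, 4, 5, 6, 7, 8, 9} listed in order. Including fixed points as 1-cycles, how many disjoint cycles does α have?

2

The cycle decomposition is (1 9 4 7 8 6)(2 5 3), which has 2 cycles (counting 1-cycles).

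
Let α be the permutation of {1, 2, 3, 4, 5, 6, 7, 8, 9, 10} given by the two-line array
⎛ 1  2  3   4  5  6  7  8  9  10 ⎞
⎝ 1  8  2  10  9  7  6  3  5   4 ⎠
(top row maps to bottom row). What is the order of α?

6

Writing α as disjoint cycles, the cycle lengths are 3, 2, 2, 2, 1.
The order of α is the least common multiple of its cycle lengths: lcm(3, 2, 2, 2) = 6.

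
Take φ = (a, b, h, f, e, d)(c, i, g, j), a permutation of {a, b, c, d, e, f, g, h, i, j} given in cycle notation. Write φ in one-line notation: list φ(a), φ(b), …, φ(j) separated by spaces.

b h i a d e j f g c

Image by image: a↦b, b↦h, c↦i, d↦a, e↦d, f↦e, g↦j, h↦f, i↦g, j↦c.
Listing these in domain order gives b h i a d e j f g c.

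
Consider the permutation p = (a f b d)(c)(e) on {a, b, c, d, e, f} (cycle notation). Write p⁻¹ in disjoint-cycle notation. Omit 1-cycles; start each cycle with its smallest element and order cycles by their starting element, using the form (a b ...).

(a d b f)

The inverse reverses each cycle.
Reversing each cycle of p and rotating so the smallest element leads gives (a d b f).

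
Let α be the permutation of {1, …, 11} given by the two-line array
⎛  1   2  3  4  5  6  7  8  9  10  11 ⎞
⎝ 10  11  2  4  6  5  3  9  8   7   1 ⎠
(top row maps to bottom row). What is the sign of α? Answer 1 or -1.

In disjoint-cycle form the cycle lengths are 6, 2, 2, 1.
A cycle is odd iff its length is even; α has 3 even-length cycles, so sgn(α) = (−1)^3 and α is odd.

-1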